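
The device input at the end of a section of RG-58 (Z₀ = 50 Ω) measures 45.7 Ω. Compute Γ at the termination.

Γ = (Z_L − Z_0)/(Z_L + Z_0) = (45.7 − 50)/(45.7 + 50) = -4.3/95.7

Γ = -0.0449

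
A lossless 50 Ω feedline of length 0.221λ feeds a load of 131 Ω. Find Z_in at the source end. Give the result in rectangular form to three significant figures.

βl = 2π × 0.221 = 79.6°
tan(βl) = tan(79.6°) = 5.43
Z_in = Z_0·(Z_L + jZ_0·tanβl)/(Z_0 + jZ_L·tanβl)
     = 50·(131 + j271)/(50 + j711)

Z_in ≈ 19.6 − j7.83 Ω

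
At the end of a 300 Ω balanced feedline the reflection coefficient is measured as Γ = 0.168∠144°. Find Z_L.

Z_L ≈ 224 + j45.6 Ω

Z_L = Z_0·(1 + Γ)/(1 − Γ) = 300·(0.864 + j0.0987)/(1.14 − j0.0987)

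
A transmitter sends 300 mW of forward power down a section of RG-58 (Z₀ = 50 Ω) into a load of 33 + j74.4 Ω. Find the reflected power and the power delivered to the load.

|Γ| = |(-17 + j74.4)/(83 + j74.4)| = 0.685
|Γ|² = 0.469
P_refl = |Γ|²·P_inc = 141 mW, P_del = (1 − |Γ|²)·P_inc = 159 mW

P_reflected ≈ 141 mW; P_delivered ≈ 159 mW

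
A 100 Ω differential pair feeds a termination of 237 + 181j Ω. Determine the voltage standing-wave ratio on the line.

VSWR ≈ 3.92

Γ = (Z_L − Z_0)/(Z_L + Z_0) = (137 + j181)/(337 + j181)
|Γ| = 227/383 = 0.593
VSWR = (1 + |Γ|)/(1 − |Γ|) = 1.59/0.407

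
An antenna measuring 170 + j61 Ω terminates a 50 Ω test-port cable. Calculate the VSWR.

Γ = (Z_L − Z_0)/(Z_L + Z_0) = (120 + j61)/(220 + j61)
|Γ| = 135/228 = 0.59
VSWR = (1 + |Γ|)/(1 − |Γ|) = 1.59/0.41

VSWR ≈ 3.87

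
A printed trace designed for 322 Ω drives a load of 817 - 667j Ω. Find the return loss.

RL ≈ 4.02 dB

Γ = (495 − j667)/(1139 − j667), |Γ| = 0.629
RL = −20·log₁₀|Γ| = −20·log₁₀(0.629)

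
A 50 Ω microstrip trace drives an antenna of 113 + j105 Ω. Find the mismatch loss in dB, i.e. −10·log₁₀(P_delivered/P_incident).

mismatch loss ≈ 2.21 dB

Γ = (63 + j105)/(163 + j105), |Γ| = 0.632
|Γ|² = 0.399, so P_del/P_inc = 1 − |Γ|² = 0.601
ML = −10·log₁₀(1 − |Γ|²)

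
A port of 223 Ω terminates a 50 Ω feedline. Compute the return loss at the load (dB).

RL ≈ 3.96 dB

Γ = (223 − 50)/(223 + 50) = 0.634
RL = −20·log₁₀|Γ| = −20·log₁₀(0.634)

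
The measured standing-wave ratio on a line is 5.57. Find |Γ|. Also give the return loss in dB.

|Γ| ≈ 0.696; return loss ≈ 3.15 dB

|Γ| = (S − 1)/(S + 1) = (5.57 − 1)/(5.57 + 1) = 4.57/6.57
RL = −20·log₁₀|Γ| = −20·log₁₀(0.696)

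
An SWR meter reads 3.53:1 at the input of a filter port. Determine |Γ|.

|Γ| ≈ 0.558

|Γ| = (S − 1)/(S + 1) = (3.53 − 1)/(3.53 + 1) = 2.53/4.53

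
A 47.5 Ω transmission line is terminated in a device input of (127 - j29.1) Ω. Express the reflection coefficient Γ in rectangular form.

Γ = (Z_L − Z_0)/(Z_L + Z_0) = (79.5 − j29.1)/(174.5 − j29.1)

Γ ≈ 0.47 − j0.0883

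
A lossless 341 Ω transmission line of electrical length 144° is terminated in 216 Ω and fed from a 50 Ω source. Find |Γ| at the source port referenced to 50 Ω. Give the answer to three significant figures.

tan(βl) = -0.727
Z_in = Z_0·(Z_L + jZ_0·tanβl)/(Z_0 + jZ_L·tanβl) = 272 − j122 Ω
Γ_s = (Z_in − Z_s)/(Z_in + Z_s) = (222 − j122)/(322 − j122), |Γ_s| = 0.736

|Γ| ≈ 0.736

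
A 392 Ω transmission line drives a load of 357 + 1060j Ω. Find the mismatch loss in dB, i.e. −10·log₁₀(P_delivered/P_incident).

mismatch loss ≈ 4.78 dB

Γ = (-35 + j1060)/(749 + j1060), |Γ| = 0.817
|Γ|² = 0.668, so P_del/P_inc = 1 − |Γ|² = 0.332
ML = −10·log₁₀(1 − |Γ|²)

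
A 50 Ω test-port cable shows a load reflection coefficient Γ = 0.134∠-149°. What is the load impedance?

Z_L ≈ 39.4 − j5.53 Ω

Z_L = Z_0·(1 + Γ)/(1 − Γ) = 50·(0.885 − j0.069)/(1.11 + j0.069)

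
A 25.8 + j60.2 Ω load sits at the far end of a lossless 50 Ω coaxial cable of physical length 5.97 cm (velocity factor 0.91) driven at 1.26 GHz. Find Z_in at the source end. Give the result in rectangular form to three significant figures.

Z_in ≈ 12.4 − j24.8 Ω

λ = v/f = 0.91·c / 1.26 GHz = 0.217 m
βl = 2π·l/λ = 2π × 0.276 = 99.2°
tan(βl) = tan(99.2°) = -6.18
Z_in = Z_0·(Z_L + jZ_0·tanβl)/(Z_0 + jZ_L·tanβl)
     = 50·(25.8 − j249)/(422 − j159)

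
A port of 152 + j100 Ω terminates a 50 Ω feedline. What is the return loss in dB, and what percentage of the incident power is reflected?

RL ≈ 3.96 dB; 40.2% of incident power reflected

Γ = (102 + j100)/(202 + j100), |Γ| = 0.634
RL = −20·log₁₀(0.634) = 3.96 dB
P_refl/P_inc = |Γ|² = 0.402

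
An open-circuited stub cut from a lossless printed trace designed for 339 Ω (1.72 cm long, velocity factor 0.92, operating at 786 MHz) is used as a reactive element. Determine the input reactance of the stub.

X_in ≈ -1070 Ω (capacitive)

λ = v/f = 0.92·c / 786 MHz = 0.351 m
βl = 2π·l/λ = 2π × 0.049 = 17.6°
tan(βl) = 0.318
For an open-circuited stub, Z_in = −jZ_0·cot(βl) = −jZ_0/tan(βl)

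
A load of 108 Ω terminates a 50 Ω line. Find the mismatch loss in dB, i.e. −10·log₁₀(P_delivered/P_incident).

mismatch loss ≈ 0.629 dB

Γ = (108 − 50)/(108 + 50) = 0.367
|Γ|² = 0.135, so P_del/P_inc = 1 − |Γ|² = 0.865
ML = −10·log₁₀(1 − |Γ|²)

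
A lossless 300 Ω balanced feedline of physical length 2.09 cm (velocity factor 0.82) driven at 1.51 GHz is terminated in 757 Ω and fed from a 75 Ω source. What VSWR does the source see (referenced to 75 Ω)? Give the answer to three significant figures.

VSWR ≈ 5.87

λ = v/f = 0.82·c / 1.51 GHz = 0.163 m
βl = 2π·l/λ = 2π × 0.128 = 46.2°
tan(βl) = 1.04
Z_in = Z_0·(Z_L + jZ_0·tanβl)/(Z_0 + jZ_L·tanβl) = 200 − j212 Ω
Γ_s = (Z_in − Z_s)/(Z_in + Z_s) = (125 − j212)/(275 − j212), |Γ_s| = 0.709
VSWR = (1 + |Γ_s|)/(1 − |Γ_s|)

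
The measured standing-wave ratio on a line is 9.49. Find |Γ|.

|Γ| ≈ 0.809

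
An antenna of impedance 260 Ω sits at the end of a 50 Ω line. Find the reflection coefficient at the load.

Γ = 0.677

Γ = (Z_L − Z_0)/(Z_L + Z_0) = (260 − 50)/(260 + 50) = 210/310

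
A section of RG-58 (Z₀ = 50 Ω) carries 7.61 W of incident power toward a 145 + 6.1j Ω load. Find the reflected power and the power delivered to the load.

|Γ| = |(95 + j6.1)/(195 + j6.1)| = 0.488
|Γ|² = 0.238
P_refl = |Γ|²·P_inc = 1.81 W, P_del = (1 − |Γ|²)·P_inc = 5.8 W

P_reflected ≈ 1.81 W; P_delivered ≈ 5.8 W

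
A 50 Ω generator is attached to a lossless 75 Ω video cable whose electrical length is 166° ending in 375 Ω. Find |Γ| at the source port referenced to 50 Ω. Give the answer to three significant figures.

tan(βl) = -0.249
Z_in = Z_0·(Z_L + jZ_0·tanβl)/(Z_0 + jZ_L·tanβl) = 156 + j176 Ω
Γ_s = (Z_in − Z_s)/(Z_in + Z_s) = (106 + j176)/(206 + j176), |Γ_s| = 0.758

|Γ| ≈ 0.758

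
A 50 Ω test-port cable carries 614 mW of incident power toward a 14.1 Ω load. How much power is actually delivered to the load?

Γ = (14.1 − 50)/(14.1 + 50) = -0.56
|Γ|² = 0.314
P_refl = |Γ|²·P_inc = 193 mW, P_del = (1 − |Γ|²)·P_inc = 421 mW

P_delivered ≈ 421 mW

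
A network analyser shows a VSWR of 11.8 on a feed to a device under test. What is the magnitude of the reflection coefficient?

|Γ| = (S − 1)/(S + 1) = (11.8 − 1)/(11.8 + 1) = 10.8/12.8

|Γ| ≈ 0.844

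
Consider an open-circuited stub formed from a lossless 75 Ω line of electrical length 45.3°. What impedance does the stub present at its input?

Z_in ≈ −j74.2 Ω

tan(βl) = 1.01
For an open-circuited stub, Z_in = −jZ_0·cot(βl) = −jZ_0/tan(βl)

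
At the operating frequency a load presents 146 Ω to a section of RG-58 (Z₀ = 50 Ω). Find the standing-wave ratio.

For a purely resistive load, VSWR = R_L/Z_0 or Z_0/R_L (whichever > 1) = 146/50

VSWR ≈ 2.92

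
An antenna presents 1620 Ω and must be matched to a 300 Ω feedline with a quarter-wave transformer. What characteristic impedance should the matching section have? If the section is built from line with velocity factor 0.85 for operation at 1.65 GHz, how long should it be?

Z_qwt = √(Z_0·R_L) = √(300 × 1620) = √486000
λ = 0.85·c/f = 0.155 m, so l = λ/4 = 0.0386 m

Z_qwt ≈ 697 Ω; length ≈ 3.86 cm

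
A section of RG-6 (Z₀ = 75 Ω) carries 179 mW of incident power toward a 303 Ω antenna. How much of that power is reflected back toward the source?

Γ = (303 − 75)/(303 + 75) = 0.603
|Γ|² = 0.364
P_refl = |Γ|²·P_inc = 65.1 mW, P_del = (1 − |Γ|²)·P_inc = 114 mW

P_reflected ≈ 65.1 mW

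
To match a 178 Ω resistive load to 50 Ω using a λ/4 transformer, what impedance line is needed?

Z_qwt ≈ 94.3 Ω

Z_qwt = √(Z_0·R_L) = √(50 × 178) = √8900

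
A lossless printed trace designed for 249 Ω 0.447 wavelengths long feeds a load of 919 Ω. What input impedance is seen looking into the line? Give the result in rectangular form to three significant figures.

Z_in ≈ 391 + j413 Ω

βl = 2π × 0.447 = 161°
tan(βl) = tan(161°) = -0.346
Z_in = Z_0·(Z_L + jZ_0·tanβl)/(Z_0 + jZ_L·tanβl)
     = 249·(919 − j86.1)/(249 − j318)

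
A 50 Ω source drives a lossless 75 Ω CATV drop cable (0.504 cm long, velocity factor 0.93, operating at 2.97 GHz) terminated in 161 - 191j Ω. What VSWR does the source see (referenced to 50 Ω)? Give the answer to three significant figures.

VSWR ≈ 6.87

λ = v/f = 0.93·c / 2.97 GHz = 0.0939 m
βl = 2π·l/λ = 2π × 0.0537 = 19.3°
tan(βl) = 0.35
Z_in = Z_0·(Z_L + jZ_0·tanβl)/(Z_0 + jZ_L·tanβl) = 43.6 − j104 Ω
Γ_s = (Z_in − Z_s)/(Z_in + Z_s) = (-6.42 − j104)/(93.6 − j104), |Γ_s| = 0.746
VSWR = (1 + |Γ_s|)/(1 − |Γ_s|)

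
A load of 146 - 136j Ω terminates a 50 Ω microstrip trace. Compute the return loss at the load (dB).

RL ≈ 3.13 dB

Γ = (96 − j136)/(196 − j136), |Γ| = 0.698
RL = −20·log₁₀|Γ| = −20·log₁₀(0.698)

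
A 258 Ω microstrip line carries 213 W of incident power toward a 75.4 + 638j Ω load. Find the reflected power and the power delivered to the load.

P_reflected ≈ 181 W; P_delivered ≈ 32 W

|Γ| = |(-182.6 + j638)/(333.4 + j638)| = 0.922
|Γ|² = 0.85
P_refl = |Γ|²·P_inc = 181 W, P_del = (1 − |Γ|²)·P_inc = 32 W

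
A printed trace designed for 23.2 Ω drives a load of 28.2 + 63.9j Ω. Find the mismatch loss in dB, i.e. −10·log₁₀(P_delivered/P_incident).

Γ = (5 + j63.9)/(51.4 + j63.9), |Γ| = 0.782
|Γ|² = 0.611, so P_del/P_inc = 1 − |Γ|² = 0.389
ML = −10·log₁₀(1 − |Γ|²)

mismatch loss ≈ 4.1 dB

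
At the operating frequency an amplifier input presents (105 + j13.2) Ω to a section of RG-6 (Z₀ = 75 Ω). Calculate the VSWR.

VSWR ≈ 1.44

Γ = (Z_L − Z_0)/(Z_L + Z_0) = (30 + j13.2)/(180 + j13.2)
|Γ| = 32.8/180 = 0.182
VSWR = (1 + |Γ|)/(1 − |Γ|) = 1.18/0.818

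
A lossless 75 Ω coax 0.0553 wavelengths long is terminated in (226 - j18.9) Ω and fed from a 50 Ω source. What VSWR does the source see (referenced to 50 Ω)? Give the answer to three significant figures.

βl = 2π × 0.0553 = 19.9°
tan(βl) = 0.362
Z_in = Z_0·(Z_L + jZ_0·tanβl)/(Z_0 + jZ_L·tanβl) = 107 − j99.8 Ω
Γ_s = (Z_in − Z_s)/(Z_in + Z_s) = (57.3 − j99.8)/(157 − j99.8), |Γ_s| = 0.618
VSWR = (1 + |Γ_s|)/(1 − |Γ_s|)

VSWR ≈ 4.23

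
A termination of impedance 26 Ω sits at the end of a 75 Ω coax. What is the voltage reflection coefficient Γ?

Γ = -0.485

Γ = (Z_L − Z_0)/(Z_L + Z_0) = (26 − 75)/(26 + 75) = -49/101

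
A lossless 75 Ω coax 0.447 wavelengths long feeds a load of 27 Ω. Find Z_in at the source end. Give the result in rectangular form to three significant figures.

βl = 2π × 0.447 = 161°
tan(βl) = tan(161°) = -0.346
Z_in = Z_0·(Z_L + jZ_0·tanβl)/(Z_0 + jZ_L·tanβl)
     = 75·(27 − j25.9)/(75 − j9.34)

Z_in ≈ 29.8 − j22.2 Ω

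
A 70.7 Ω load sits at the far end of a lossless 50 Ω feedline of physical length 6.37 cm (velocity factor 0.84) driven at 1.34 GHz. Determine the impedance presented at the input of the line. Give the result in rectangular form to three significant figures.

Z_in ≈ 41.1 + j13 Ω

λ = v/f = 0.84·c / 1.34 GHz = 0.188 m
βl = 2π·l/λ = 2π × 0.339 = 122°
tan(βl) = tan(122°) = -1.6
Z_in = Z_0·(Z_L + jZ_0·tanβl)/(Z_0 + jZ_L·tanβl)
     = 50·(70.7 − j80.2)/(50 − j113)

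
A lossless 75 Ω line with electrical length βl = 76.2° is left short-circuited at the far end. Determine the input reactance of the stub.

X_in ≈ 305 Ω (inductive)

tan(βl) = 4.07
For a short-circuited stub, Z_in = jZ_0·tan(βl)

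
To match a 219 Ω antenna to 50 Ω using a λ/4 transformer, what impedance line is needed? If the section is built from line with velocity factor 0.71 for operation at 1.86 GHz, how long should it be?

Z_qwt = √(Z_0·R_L) = √(50 × 219) = √10950
λ = 0.71·c/f = 0.115 m, so l = λ/4 = 0.0286 m

Z_qwt ≈ 105 Ω; length ≈ 2.86 cm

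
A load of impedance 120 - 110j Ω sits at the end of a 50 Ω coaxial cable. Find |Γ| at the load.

Γ = (Z_L − Z_0)/(Z_L + Z_0) = (70 − j110)/(170 − j110)
|Γ| = 130/202

|Γ| ≈ 0.644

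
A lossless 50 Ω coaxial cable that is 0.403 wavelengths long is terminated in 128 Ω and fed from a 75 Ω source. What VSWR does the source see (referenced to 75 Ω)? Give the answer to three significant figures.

βl = 2π × 0.403 = 145°
tan(βl) = -0.698
Z_in = Z_0·(Z_L + jZ_0·tanβl)/(Z_0 + jZ_L·tanβl) = 45.4 + j46.2 Ω
Γ_s = (Z_in − Z_s)/(Z_in + Z_s) = (-29.6 + j46.2)/(120 + j46.2), |Γ_s| = 0.426
VSWR = (1 + |Γ_s|)/(1 − |Γ_s|)

VSWR ≈ 2.48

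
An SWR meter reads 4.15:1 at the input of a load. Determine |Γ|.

|Γ| ≈ 0.612

|Γ| = (S − 1)/(S + 1) = (4.15 − 1)/(4.15 + 1) = 3.15/5.15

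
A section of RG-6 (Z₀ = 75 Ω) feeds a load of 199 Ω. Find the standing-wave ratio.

Γ = (199 − 75)/(199 + 75) = 0.453
VSWR = (1 + 0.453)/(1 − 0.453)

VSWR ≈ 2.65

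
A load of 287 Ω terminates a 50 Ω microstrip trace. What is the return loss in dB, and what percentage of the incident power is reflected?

Γ = (287 − 50)/(287 + 50) = 0.703
RL = −20·log₁₀(0.703) = 3.06 dB
P_refl/P_inc = |Γ|² = 0.495

RL ≈ 3.06 dB; 49.5% of incident power reflected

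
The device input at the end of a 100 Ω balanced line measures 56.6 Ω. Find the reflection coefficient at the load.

Γ = (Z_L − Z_0)/(Z_L + Z_0) = (56.6 − 100)/(56.6 + 100) = -43.4/156.6

Γ = -0.277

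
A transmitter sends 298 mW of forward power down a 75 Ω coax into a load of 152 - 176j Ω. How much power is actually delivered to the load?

P_delivered ≈ 165 mW

|Γ| = |(77 − j176)/(227 − j176)| = 0.669
|Γ|² = 0.447
P_refl = |Γ|²·P_inc = 133 mW, P_del = (1 − |Γ|²)·P_inc = 165 mW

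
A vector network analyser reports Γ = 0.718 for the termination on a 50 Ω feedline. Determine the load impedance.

Z_L = Z_0·(1 + Γ)/(1 − Γ) = 50·(1.72)/(0.282)

Z_L ≈ 305 Ω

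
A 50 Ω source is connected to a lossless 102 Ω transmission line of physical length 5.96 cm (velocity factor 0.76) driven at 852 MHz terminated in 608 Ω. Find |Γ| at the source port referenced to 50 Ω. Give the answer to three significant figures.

λ = v/f = 0.76·c / 852 MHz = 0.268 m
βl = 2π·l/λ = 2π × 0.223 = 80.2°
tan(βl) = 5.78
Z_in = Z_0·(Z_L + jZ_0·tanβl)/(Z_0 + jZ_L·tanβl) = 17.6 − j17.1 Ω
Γ_s = (Z_in − Z_s)/(Z_in + Z_s) = (-32.4 − j17.1)/(67.6 − j17.1), |Γ_s| = 0.525

|Γ| ≈ 0.525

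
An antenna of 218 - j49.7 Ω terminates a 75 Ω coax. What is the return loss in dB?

Γ = (143 − j49.7)/(293 − j49.7), |Γ| = 0.509
RL = −20·log₁₀|Γ| = −20·log₁₀(0.509)

RL ≈ 5.86 dB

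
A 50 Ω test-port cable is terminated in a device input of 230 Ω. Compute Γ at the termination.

Γ = (Z_L − Z_0)/(Z_L + Z_0) = (230 − 50)/(230 + 50) = 180/280

Γ = 0.643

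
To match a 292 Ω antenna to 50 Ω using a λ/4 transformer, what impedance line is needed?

Z_qwt ≈ 121 Ω

Z_qwt = √(Z_0·R_L) = √(50 × 292) = √14600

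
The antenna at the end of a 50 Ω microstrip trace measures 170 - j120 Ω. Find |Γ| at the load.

Γ = (Z_L − Z_0)/(Z_L + Z_0) = (120 − j120)/(220 − j120)
|Γ| = 170/251

|Γ| ≈ 0.677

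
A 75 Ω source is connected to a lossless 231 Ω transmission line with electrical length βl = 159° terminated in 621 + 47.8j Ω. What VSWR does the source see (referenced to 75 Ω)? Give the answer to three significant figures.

VSWR ≈ 7.35

tan(βl) = -0.384
Z_in = Z_0·(Z_L + jZ_0·tanβl)/(Z_0 + jZ_L·tanβl) = 319 + j268 Ω
Γ_s = (Z_in − Z_s)/(Z_in + Z_s) = (244 + j268)/(394 + j268), |Γ_s| = 0.76
VSWR = (1 + |Γ_s|)/(1 − |Γ_s|)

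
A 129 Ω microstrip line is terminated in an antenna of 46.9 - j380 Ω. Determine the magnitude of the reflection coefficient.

|Γ| ≈ 0.928

Γ = (Z_L − Z_0)/(Z_L + Z_0) = (-82.1 − j380)/(175.9 − j380)
|Γ| = 389/419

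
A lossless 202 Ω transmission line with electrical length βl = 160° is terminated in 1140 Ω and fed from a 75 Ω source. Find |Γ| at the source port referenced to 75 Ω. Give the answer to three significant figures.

|Γ| ≈ 0.864

tan(βl) = -0.364
Z_in = Z_0·(Z_L + jZ_0·tanβl)/(Z_0 + jZ_L·tanβl) = 247 + j435 Ω
Γ_s = (Z_in − Z_s)/(Z_in + Z_s) = (172 + j435)/(322 + j435), |Γ_s| = 0.864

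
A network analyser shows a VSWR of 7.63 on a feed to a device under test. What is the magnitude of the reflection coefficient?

|Γ| = (S − 1)/(S + 1) = (7.63 − 1)/(7.63 + 1) = 6.63/8.63

|Γ| ≈ 0.768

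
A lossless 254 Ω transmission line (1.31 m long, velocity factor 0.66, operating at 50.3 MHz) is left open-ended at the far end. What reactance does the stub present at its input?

λ = v/f = 0.66·c / 50.3 MHz = 3.94 m
βl = 2π·l/λ = 2π × 0.333 = 120°
tan(βl) = -1.75
For an open-ended stub, Z_in = −jZ_0·cot(βl) = −jZ_0/tan(βl)

X_in ≈ 145 Ω (inductive)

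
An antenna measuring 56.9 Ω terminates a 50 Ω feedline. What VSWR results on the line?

Γ = (56.9 − 50)/(56.9 + 50) = 0.0645
VSWR = (1 + 0.0645)/(1 − 0.0645)

VSWR ≈ 1.14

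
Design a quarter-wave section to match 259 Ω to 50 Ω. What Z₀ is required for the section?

Z_qwt ≈ 114 Ω

Z_qwt = √(Z_0·R_L) = √(50 × 259) = √12950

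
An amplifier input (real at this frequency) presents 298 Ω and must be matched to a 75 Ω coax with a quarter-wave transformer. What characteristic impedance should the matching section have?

Z_qwt ≈ 149 Ω

Z_qwt = √(Z_0·R_L) = √(75 × 298) = √22350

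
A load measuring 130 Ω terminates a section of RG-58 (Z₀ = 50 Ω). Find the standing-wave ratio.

VSWR ≈ 2.6

Γ = (130 − 50)/(130 + 50) = 0.444
VSWR = (1 + 0.444)/(1 − 0.444)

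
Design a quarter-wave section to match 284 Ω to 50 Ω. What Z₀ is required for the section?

Z_qwt ≈ 119 Ω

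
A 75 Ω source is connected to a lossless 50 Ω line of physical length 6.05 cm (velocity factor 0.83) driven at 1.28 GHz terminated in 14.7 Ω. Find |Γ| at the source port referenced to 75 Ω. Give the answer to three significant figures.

|Γ| ≈ 0.46

λ = v/f = 0.83·c / 1.28 GHz = 0.195 m
βl = 2π·l/λ = 2π × 0.311 = 112°
tan(βl) = -2.48
Z_in = Z_0·(Z_L + jZ_0·tanβl)/(Z_0 + jZ_L·tanβl) = 68.6 − j74 Ω
Γ_s = (Z_in − Z_s)/(Z_in + Z_s) = (-6.38 − j74)/(144 − j74), |Γ_s| = 0.46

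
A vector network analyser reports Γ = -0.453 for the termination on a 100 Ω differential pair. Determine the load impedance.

Z_L ≈ 37.6 Ω

Z_L = Z_0·(1 + Γ)/(1 − Γ) = 100·(0.547)/(1.45)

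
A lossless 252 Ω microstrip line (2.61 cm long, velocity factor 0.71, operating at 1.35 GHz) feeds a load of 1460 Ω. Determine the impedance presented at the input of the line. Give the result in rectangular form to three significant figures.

λ = v/f = 0.71·c / 1.35 GHz = 0.158 m
βl = 2π·l/λ = 2π × 0.165 = 59.6°
tan(βl) = tan(59.6°) = 1.7
Z_in = Z_0·(Z_L + jZ_0·tanβl)/(Z_0 + jZ_L·tanβl)
     = 252·(1460 + j429)/(252 + j2480)

Z_in ≈ 57.9 − j142 Ω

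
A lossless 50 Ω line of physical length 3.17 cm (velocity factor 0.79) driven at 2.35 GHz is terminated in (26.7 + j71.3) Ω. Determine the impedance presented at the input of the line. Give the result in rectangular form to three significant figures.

Z_in ≈ 8.49 − j8.08 Ω

λ = v/f = 0.79·c / 2.35 GHz = 0.101 m
βl = 2π·l/λ = 2π × 0.314 = 113°
tan(βl) = tan(113°) = -2.34
Z_in = Z_0·(Z_L + jZ_0·tanβl)/(Z_0 + jZ_L·tanβl)
     = 50·(26.7 − j45.6)/(217 − j62.4)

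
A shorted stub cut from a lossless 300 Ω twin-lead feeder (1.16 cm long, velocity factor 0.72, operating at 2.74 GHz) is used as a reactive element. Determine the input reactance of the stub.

λ = v/f = 0.72·c / 2.74 GHz = 0.0788 m
βl = 2π·l/λ = 2π × 0.147 = 53°
tan(βl) = 1.33
For a shorted stub, Z_in = jZ_0·tan(βl)

X_in ≈ 398 Ω (inductive)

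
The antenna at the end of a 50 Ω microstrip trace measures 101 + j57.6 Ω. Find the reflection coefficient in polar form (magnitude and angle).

Γ ≈ 0.476 ∠ 27.6°

Γ = (Z_L − Z_0)/(Z_L + Z_0) = (51 + j57.6)/(151 + j57.6)
|Γ| = 76.9/162 = 0.476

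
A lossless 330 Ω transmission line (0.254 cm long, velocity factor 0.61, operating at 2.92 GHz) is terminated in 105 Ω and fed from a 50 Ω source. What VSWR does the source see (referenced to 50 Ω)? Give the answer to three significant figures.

VSWR ≈ 3.44

λ = v/f = 0.61·c / 2.92 GHz = 0.0627 m
βl = 2π·l/λ = 2π × 0.0405 = 14.6°
tan(βl) = 0.26
Z_in = Z_0·(Z_L + jZ_0·tanβl)/(Z_0 + jZ_L·tanβl) = 111 + j76.7 Ω
Γ_s = (Z_in − Z_s)/(Z_in + Z_s) = (61.4 + j76.7)/(161 + j76.7), |Γ_s| = 0.55
VSWR = (1 + |Γ_s|)/(1 − |Γ_s|)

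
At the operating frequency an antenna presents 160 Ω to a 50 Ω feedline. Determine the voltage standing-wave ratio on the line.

VSWR ≈ 3.2

Γ = (160 − 50)/(160 + 50) = 0.524
VSWR = (1 + 0.524)/(1 − 0.524)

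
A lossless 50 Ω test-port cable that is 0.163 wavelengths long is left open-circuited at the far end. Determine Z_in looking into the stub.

βl = 2π × 0.163 = 58.7°
tan(βl) = 1.64
For an open-circuited stub, Z_in = −jZ_0·cot(βl) = −jZ_0/tan(βl)

Z_in ≈ −j30.4 Ω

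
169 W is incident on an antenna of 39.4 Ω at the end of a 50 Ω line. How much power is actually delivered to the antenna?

P_delivered ≈ 167 W

Γ = (39.4 − 50)/(39.4 + 50) = -0.119
|Γ|² = 0.0141
P_refl = |Γ|²·P_inc = 2.38 W, P_del = (1 − |Γ|²)·P_inc = 167 W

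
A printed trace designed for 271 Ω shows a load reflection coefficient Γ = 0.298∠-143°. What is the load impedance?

Z_L ≈ 158 − j62.1 Ω

Z_L = Z_0·(1 + Γ)/(1 − Γ) = 271·(0.762 − j0.179)/(1.24 + j0.179)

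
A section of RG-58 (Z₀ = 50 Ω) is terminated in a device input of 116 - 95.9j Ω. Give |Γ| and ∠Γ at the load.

Γ ≈ 0.607 ∠ -25.4°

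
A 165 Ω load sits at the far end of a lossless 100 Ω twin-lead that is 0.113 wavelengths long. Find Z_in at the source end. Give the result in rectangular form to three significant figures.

Z_in ≈ 95.3 − j49.2 Ω

βl = 2π × 0.113 = 40.7°
tan(βl) = tan(40.7°) = 0.86
Z_in = Z_0·(Z_L + jZ_0·tanβl)/(Z_0 + jZ_L·tanβl)
     = 100·(165 + j86)/(100 + j142)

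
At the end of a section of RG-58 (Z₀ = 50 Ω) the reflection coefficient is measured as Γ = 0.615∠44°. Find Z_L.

Z_L = Z_0·(1 + Γ)/(1 − Γ) = 50·(1.44 + j0.427)/(0.558 − j0.427)

Z_L ≈ 63 + j86.6 Ω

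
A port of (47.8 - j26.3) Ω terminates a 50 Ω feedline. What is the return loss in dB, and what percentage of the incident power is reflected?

RL ≈ 11.7 dB; 6.79% of incident power reflected

Γ = (-2.2 − j26.3)/(97.8 − j26.3), |Γ| = 0.261
RL = −20·log₁₀(0.261) = 11.7 dB
P_refl/P_inc = |Γ|² = 0.0679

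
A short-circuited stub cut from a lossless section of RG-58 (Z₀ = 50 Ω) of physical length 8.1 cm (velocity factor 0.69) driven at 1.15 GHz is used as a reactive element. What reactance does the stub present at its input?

λ = v/f = 0.69·c / 1.15 GHz = 0.18 m
βl = 2π·l/λ = 2π × 0.45 = 162°
tan(βl) = -0.325
For a short-circuited stub, Z_in = jZ_0·tan(βl)

X_in ≈ -16.2 Ω (capacitive)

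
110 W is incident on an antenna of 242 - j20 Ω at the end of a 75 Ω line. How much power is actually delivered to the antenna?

|Γ| = |(167 − j20)/(317 − j20)| = 0.53
|Γ|² = 0.28
P_refl = |Γ|²·P_inc = 30.8 W, P_del = (1 − |Γ|²)·P_inc = 79.2 W

P_delivered ≈ 79.2 W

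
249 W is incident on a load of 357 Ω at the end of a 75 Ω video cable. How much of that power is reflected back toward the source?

Γ = (357 − 75)/(357 + 75) = 0.653
|Γ|² = 0.426
P_refl = |Γ|²·P_inc = 106 W, P_del = (1 − |Γ|²)·P_inc = 143 W

P_reflected ≈ 106 W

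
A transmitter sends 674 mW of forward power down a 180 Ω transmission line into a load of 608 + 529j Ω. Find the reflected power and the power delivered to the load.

|Γ| = |(428 + j529)/(788 + j529)| = 0.717
|Γ|² = 0.514
P_refl = |Γ|²·P_inc = 346 mW, P_del = (1 − |Γ|²)·P_inc = 328 mW

P_reflected ≈ 346 mW; P_delivered ≈ 328 mW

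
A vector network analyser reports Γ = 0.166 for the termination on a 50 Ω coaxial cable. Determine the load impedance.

Z_L ≈ 69.9 Ω

Z_L = Z_0·(1 + Γ)/(1 − Γ) = 50·(1.17)/(0.834)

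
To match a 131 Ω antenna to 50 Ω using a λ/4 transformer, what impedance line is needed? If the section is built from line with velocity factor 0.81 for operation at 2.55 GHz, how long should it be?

Z_qwt ≈ 80.9 Ω; length ≈ 2.38 cm

Z_qwt = √(Z_0·R_L) = √(50 × 131) = √6550
λ = 0.81·c/f = 0.0953 m, so l = λ/4 = 0.0238 m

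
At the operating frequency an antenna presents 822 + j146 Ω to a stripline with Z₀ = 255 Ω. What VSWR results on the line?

Γ = (Z_L − Z_0)/(Z_L + Z_0) = (567 + j146)/(1077 + j146)
|Γ| = 585/1090 = 0.539
VSWR = (1 + |Γ|)/(1 − |Γ|) = 1.54/0.461

VSWR ≈ 3.34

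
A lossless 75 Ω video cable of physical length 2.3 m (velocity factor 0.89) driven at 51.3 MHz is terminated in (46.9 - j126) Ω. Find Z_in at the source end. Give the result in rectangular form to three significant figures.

λ = v/f = 0.89·c / 51.3 MHz = 5.2 m
βl = 2π·l/λ = 2π × 0.442 = 159°
tan(βl) = tan(159°) = -0.382
Z_in = Z_0·(Z_L + jZ_0·tanβl)/(Z_0 + jZ_L·tanβl)
     = 75·(46.9 − j155)/(26.9 − j17.9)

Z_in ≈ 290 − j238 Ω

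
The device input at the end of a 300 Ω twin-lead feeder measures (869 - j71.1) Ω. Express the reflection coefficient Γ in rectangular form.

Γ ≈ 0.489 − j0.0311

Γ = (Z_L − Z_0)/(Z_L + Z_0) = (569 − j71.1)/(1169 − j71.1)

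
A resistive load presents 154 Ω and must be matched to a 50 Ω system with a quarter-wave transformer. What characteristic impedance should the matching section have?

Z_qwt ≈ 87.7 Ω

Z_qwt = √(Z_0·R_L) = √(50 × 154) = √7700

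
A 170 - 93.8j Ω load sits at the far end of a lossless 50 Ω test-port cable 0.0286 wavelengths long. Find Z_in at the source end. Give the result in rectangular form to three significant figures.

Z_in ≈ 80.6 − j100 Ω

βl = 2π × 0.0286 = 10.3°
tan(βl) = tan(10.3°) = 0.182
Z_in = Z_0·(Z_L + jZ_0·tanβl)/(Z_0 + jZ_L·tanβl)
     = 50·(170 − j84.7)/(67 + j30.9)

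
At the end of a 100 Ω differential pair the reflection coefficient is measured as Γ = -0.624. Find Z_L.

Z_L = Z_0·(1 + Γ)/(1 − Γ) = 100·(0.376)/(1.62)

Z_L ≈ 23.2 Ω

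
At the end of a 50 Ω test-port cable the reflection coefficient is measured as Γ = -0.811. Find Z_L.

Z_L = Z_0·(1 + Γ)/(1 − Γ) = 50·(0.189)/(1.81)

Z_L ≈ 5.22 Ω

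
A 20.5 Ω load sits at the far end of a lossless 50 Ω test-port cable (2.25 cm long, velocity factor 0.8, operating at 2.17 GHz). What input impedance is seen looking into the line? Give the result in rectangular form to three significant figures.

Z_in ≈ 86.4 + j48.4 Ω

λ = v/f = 0.8·c / 2.17 GHz = 0.111 m
βl = 2π·l/λ = 2π × 0.203 = 73.2°
tan(βl) = tan(73.2°) = 3.32
Z_in = Z_0·(Z_L + jZ_0·tanβl)/(Z_0 + jZ_L·tanβl)
     = 50·(20.5 + j166)/(50 + j68.1)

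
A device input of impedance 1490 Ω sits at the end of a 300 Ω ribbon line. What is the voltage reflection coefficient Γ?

Γ = 0.665

Γ = (Z_L − Z_0)/(Z_L + Z_0) = (1490 − 300)/(1490 + 300) = 1190/1790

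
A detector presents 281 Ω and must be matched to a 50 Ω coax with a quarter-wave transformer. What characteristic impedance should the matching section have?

Z_qwt = √(Z_0·R_L) = √(50 × 281) = √14050

Z_qwt ≈ 119 Ω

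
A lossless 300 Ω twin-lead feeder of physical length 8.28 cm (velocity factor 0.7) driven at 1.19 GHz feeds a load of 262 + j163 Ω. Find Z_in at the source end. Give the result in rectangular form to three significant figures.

λ = v/f = 0.7·c / 1.19 GHz = 0.176 m
βl = 2π·l/λ = 2π × 0.469 = 169°
tan(βl) = tan(169°) = -0.196
Z_in = Z_0·(Z_L + jZ_0·tanβl)/(Z_0 + jZ_L·tanβl)
     = 300·(262 + j104)/(332 − j51.3)

Z_in ≈ 217 + j128 Ω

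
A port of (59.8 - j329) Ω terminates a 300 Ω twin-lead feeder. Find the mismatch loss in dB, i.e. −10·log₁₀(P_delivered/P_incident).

mismatch loss ≈ 5.2 dB

Γ = (-240.2 − j329)/(359.8 − j329), |Γ| = 0.836
|Γ|² = 0.698, so P_del/P_inc = 1 − |Γ|² = 0.302
ML = −10·log₁₀(1 − |Γ|²)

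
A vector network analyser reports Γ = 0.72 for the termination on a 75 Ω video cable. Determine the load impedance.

Z_L ≈ 461 Ω

Z_L = Z_0·(1 + Γ)/(1 − Γ) = 75·(1.72)/(0.28)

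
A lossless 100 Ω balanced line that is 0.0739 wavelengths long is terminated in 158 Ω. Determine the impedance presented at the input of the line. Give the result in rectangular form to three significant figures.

Z_in ≈ 122 − j46.1 Ω

βl = 2π × 0.0739 = 26.6°
tan(βl) = tan(26.6°) = 0.501
Z_in = Z_0·(Z_L + jZ_0·tanβl)/(Z_0 + jZ_L·tanβl)
     = 100·(158 + j50.1)/(100 + j79.1)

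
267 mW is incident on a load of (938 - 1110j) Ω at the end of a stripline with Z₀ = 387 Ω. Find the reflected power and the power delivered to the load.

P_reflected ≈ 137 mW; P_delivered ≈ 130 mW

|Γ| = |(551 − j1110)/(1325 − j1110)| = 0.717
|Γ|² = 0.514
P_refl = |Γ|²·P_inc = 137 mW, P_del = (1 − |Γ|²)·P_inc = 130 mW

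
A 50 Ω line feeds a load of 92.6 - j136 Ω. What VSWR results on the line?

Γ = (Z_L − Z_0)/(Z_L + Z_0) = (42.6 − j136)/(142.6 − j136)
|Γ| = 143/197 = 0.723
VSWR = (1 + |Γ|)/(1 − |Γ|) = 1.72/0.277

VSWR ≈ 6.23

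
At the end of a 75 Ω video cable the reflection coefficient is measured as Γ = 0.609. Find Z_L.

Z_L ≈ 309 Ω

Z_L = Z_0·(1 + Γ)/(1 − Γ) = 75·(1.61)/(0.391)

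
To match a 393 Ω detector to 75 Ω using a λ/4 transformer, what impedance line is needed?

Z_qwt = √(Z_0·R_L) = √(75 × 393) = √29480

Z_qwt ≈ 172 Ω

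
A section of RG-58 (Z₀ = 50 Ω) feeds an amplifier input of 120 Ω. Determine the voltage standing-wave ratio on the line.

VSWR ≈ 2.4

Γ = (120 − 50)/(120 + 50) = 0.412
VSWR = (1 + 0.412)/(1 − 0.412)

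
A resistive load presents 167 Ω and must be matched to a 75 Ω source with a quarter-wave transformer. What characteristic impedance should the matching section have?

Z_qwt ≈ 112 Ω

Z_qwt = √(Z_0·R_L) = √(75 × 167) = √12520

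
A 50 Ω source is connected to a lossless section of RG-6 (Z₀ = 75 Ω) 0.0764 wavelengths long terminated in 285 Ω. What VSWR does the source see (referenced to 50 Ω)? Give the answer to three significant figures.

βl = 2π × 0.0764 = 27.5°
tan(βl) = 0.521
Z_in = Z_0·(Z_L + jZ_0·tanβl)/(Z_0 + jZ_L·tanβl) = 73.7 − j107 Ω
Γ_s = (Z_in − Z_s)/(Z_in + Z_s) = (23.7 − j107)/(124 − j107), |Γ_s| = 0.669
VSWR = (1 + |Γ_s|)/(1 − |Γ_s|)

VSWR ≈ 5.05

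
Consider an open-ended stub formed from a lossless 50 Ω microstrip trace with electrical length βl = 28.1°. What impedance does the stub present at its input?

tan(βl) = 0.534
For an open-ended stub, Z_in = −jZ_0·cot(βl) = −jZ_0/tan(βl)

Z_in ≈ −j93.6 Ω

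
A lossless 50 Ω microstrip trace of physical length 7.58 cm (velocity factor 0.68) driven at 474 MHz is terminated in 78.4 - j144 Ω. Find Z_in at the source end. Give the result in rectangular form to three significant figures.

Z_in ≈ 7.06 − j9.81 Ω

λ = v/f = 0.68·c / 474 MHz = 0.43 m
βl = 2π·l/λ = 2π × 0.176 = 63.4°
tan(βl) = tan(63.4°) = 2
Z_in = Z_0·(Z_L + jZ_0·tanβl)/(Z_0 + jZ_L·tanβl)
     = 50·(78.4 − j44.1)/(338 + j157)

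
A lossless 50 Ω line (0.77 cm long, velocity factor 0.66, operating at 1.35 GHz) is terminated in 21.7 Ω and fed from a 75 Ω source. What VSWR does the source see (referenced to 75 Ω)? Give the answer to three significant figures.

VSWR ≈ 3.28

λ = v/f = 0.66·c / 1.35 GHz = 0.147 m
βl = 2π·l/λ = 2π × 0.0525 = 18.9°
tan(βl) = 0.342
Z_in = Z_0·(Z_L + jZ_0·tanβl)/(Z_0 + jZ_L·tanβl) = 23.7 + j13.6 Ω
Γ_s = (Z_in − Z_s)/(Z_in + Z_s) = (-51.3 + j13.6)/(98.7 + j13.6), |Γ_s| = 0.532
VSWR = (1 + |Γ_s|)/(1 − |Γ_s|)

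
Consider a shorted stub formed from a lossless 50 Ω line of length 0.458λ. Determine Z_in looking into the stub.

βl = 2π × 0.458 = 165°
tan(βl) = -0.27
For a shorted stub, Z_in = jZ_0·tan(βl)

Z_in ≈ −j13.5 Ω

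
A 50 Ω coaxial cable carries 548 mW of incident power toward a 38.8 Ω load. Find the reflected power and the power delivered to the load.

P_reflected ≈ 8.72 mW; P_delivered ≈ 539 mW

Γ = (38.8 − 50)/(38.8 + 50) = -0.126
|Γ|² = 0.0159
P_refl = |Γ|²·P_inc = 8.72 mW, P_del = (1 − |Γ|²)·P_inc = 539 mW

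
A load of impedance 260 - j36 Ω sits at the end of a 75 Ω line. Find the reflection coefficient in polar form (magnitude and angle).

Γ = (Z_L − Z_0)/(Z_L + Z_0) = (185 − j36)/(335 − j36)
|Γ| = 188/337 = 0.559

Γ ≈ 0.559 ∠ -4.88°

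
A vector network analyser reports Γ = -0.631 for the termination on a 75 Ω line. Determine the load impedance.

Z_L ≈ 17 Ω

Z_L = Z_0·(1 + Γ)/(1 − Γ) = 75·(0.369)/(1.63)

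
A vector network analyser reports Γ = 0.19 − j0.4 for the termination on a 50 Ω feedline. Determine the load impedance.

Z_L ≈ 49.3 − j49 Ω

Z_L = Z_0·(1 + Γ)/(1 − Γ) = 50·(1.19 − j0.4)/(0.81 + j0.4)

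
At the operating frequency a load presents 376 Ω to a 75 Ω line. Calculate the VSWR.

VSWR ≈ 5.01

For a purely resistive load, VSWR = R_L/Z_0 or Z_0/R_L (whichever > 1) = 376/75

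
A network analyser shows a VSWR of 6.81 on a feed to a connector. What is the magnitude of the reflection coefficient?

|Γ| ≈ 0.744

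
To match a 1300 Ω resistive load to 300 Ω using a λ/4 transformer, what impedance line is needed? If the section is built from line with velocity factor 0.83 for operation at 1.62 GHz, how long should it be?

Z_qwt ≈ 624 Ω; length ≈ 3.84 cm

Z_qwt = √(Z_0·R_L) = √(300 × 1300) = √390000
λ = 0.83·c/f = 0.154 m, so l = λ/4 = 0.0384 m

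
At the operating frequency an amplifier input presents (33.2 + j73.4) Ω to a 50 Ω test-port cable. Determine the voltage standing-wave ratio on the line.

Γ = (Z_L − Z_0)/(Z_L + Z_0) = (-16.8 + j73.4)/(83.2 + j73.4)
|Γ| = 75.3/111 = 0.679
VSWR = (1 + |Γ|)/(1 − |Γ|) = 1.68/0.321

VSWR ≈ 5.22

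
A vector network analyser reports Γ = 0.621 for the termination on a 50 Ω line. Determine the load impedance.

Z_L ≈ 214 Ω

Z_L = Z_0·(1 + Γ)/(1 − Γ) = 50·(1.62)/(0.379)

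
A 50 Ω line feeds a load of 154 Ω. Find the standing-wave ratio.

VSWR ≈ 3.08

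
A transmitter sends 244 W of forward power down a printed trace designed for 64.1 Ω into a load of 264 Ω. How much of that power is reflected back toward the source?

P_reflected ≈ 90.6 W

Γ = (264 − 64.1)/(264 + 64.1) = 0.609
|Γ|² = 0.371
P_refl = |Γ|²·P_inc = 90.6 W, P_del = (1 − |Γ|²)·P_inc = 153 W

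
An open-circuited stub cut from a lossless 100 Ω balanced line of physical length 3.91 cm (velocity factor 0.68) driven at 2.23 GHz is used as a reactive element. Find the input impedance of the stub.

λ = v/f = 0.68·c / 2.23 GHz = 0.0915 m
βl = 2π·l/λ = 2π × 0.427 = 154°
tan(βl) = -0.491
For an open-circuited stub, Z_in = −jZ_0·cot(βl) = −jZ_0/tan(βl)

Z_in ≈ +j204 Ω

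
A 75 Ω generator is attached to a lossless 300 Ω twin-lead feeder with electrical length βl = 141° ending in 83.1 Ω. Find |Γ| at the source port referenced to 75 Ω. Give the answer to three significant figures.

|Γ| ≈ 0.744

tan(βl) = -0.81
Z_in = Z_0·(Z_L + jZ_0·tanβl)/(Z_0 + jZ_L·tanβl) = 131 − j214 Ω
Γ_s = (Z_in − Z_s)/(Z_in + Z_s) = (56 − j214)/(206 − j214), |Γ_s| = 0.744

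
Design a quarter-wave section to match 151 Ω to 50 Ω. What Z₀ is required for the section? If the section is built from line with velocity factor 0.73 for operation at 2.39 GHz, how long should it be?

Z_qwt ≈ 86.9 Ω; length ≈ 2.29 cm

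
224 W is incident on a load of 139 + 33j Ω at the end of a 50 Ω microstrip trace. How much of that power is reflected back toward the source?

|Γ| = |(89 + j33)/(189 + j33)| = 0.495
|Γ|² = 0.245
P_refl = |Γ|²·P_inc = 54.8 W, P_del = (1 − |Γ|²)·P_inc = 169 W

P_reflected ≈ 54.8 W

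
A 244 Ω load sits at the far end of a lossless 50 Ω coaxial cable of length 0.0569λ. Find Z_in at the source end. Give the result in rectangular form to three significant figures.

βl = 2π × 0.0569 = 20.5°
tan(βl) = tan(20.5°) = 0.374
Z_in = Z_0·(Z_L + jZ_0·tanβl)/(Z_0 + jZ_L·tanβl)
     = 50·(244 + j18.7)/(50 + j91.2)

Z_in ≈ 64.3 − j98.6 Ω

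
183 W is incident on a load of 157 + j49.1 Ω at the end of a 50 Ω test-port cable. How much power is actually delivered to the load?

P_delivered ≈ 127 W

|Γ| = |(107 + j49.1)/(207 + j49.1)| = 0.553
|Γ|² = 0.306
P_refl = |Γ|²·P_inc = 56 W, P_del = (1 − |Γ|²)·P_inc = 127 W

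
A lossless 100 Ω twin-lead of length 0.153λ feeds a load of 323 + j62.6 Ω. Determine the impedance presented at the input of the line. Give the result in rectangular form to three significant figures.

Z_in ≈ 46 − j68.8 Ω

βl = 2π × 0.153 = 55.1°
tan(βl) = tan(55.1°) = 1.43
Z_in = Z_0·(Z_L + jZ_0·tanβl)/(Z_0 + jZ_L·tanβl)
     = 100·(323 + j206)/(10.3 + j463)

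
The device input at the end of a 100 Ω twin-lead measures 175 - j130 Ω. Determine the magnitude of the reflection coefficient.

|Γ| ≈ 0.493

Γ = (Z_L − Z_0)/(Z_L + Z_0) = (75 − j130)/(275 − j130)
|Γ| = 150/304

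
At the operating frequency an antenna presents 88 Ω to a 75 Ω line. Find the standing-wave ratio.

VSWR ≈ 1.17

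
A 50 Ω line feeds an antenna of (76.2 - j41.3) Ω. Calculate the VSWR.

VSWR ≈ 2.17

Γ = (Z_L − Z_0)/(Z_L + Z_0) = (26.2 − j41.3)/(126.2 − j41.3)
|Γ| = 48.9/133 = 0.368
VSWR = (1 + |Γ|)/(1 − |Γ|) = 1.37/0.632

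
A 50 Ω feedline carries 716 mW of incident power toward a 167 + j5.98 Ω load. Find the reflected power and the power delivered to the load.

P_reflected ≈ 209 mW; P_delivered ≈ 507 mW

|Γ| = |(117 + j5.98)/(217 + j5.98)| = 0.54
|Γ|² = 0.291
P_refl = |Γ|²·P_inc = 209 mW, P_del = (1 − |Γ|²)·P_inc = 507 mW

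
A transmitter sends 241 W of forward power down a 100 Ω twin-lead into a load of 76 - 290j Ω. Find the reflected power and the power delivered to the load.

|Γ| = |(-24 − j290)/(176 − j290)| = 0.858
|Γ|² = 0.736
P_refl = |Γ|²·P_inc = 177 W, P_del = (1 − |Γ|²)·P_inc = 63.7 W

P_reflected ≈ 177 W; P_delivered ≈ 63.7 W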